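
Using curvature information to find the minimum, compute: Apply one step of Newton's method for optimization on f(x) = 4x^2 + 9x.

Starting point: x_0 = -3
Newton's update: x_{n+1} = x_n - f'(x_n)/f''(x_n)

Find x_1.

f(x) = 4x^2 + 9x
f'(x) = 8x + (9), f''(x) = 8
Newton step: x_1 = x_0 - f'(x_0)/f''(x_0)
f'(-3) = -15
x_1 = -3 - -15/8 = -9/8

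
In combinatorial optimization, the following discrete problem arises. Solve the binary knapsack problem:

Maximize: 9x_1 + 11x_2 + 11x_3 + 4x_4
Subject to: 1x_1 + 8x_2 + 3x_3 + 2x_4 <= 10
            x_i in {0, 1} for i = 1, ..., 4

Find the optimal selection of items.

Items: item 1 (v=9, w=1), item 2 (v=11, w=8), item 3 (v=11, w=3), item 4 (v=4, w=2)
Capacity: 10
Checking all 16 subsets (w = total weight, v = total value):
  {}: w = 0, v = 0
  {1}: w = 1, v = 9
  {2}: w = 8, v = 11
  {3}: w = 3, v = 11
  {4}: w = 2, v = 4
  {1, 2}: w = 9, v = 20
  {1, 3}: w = 4, v = 20
  {1, 4}: w = 3, v = 13
  {2, 3}: w = 11 > 10, infeasible
  {2, 4}: w = 10, v = 15
  {3, 4}: w = 5, v = 15
  {1, 2, 3}: w = 12 > 10, infeasible
  {1, 2, 4}: w = 11 > 10, infeasible
  {1, 3, 4}: w = 6, v = 24
  {2, 3, 4}: w = 13 > 10, infeasible
  {1, 2, 3, 4}: w = 14 > 10, infeasible
Best feasible subset: items [1, 3, 4]
Total weight: 6 <= 10, total value: 24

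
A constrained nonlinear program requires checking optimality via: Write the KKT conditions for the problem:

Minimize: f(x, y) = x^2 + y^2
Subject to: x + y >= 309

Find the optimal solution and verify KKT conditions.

KKT conditions for min x^2 + y^2 s.t. x + y >= 309:
Stationarity: 2x = mu, 2y = mu
So x = y = mu/2.
Complementary slackness: mu*(x + y - 309) = 0
Primal feasibility: x + y >= 309; dual feasibility: mu >= 0
If mu = 0 then x = y = 0, but 0 + 0 < 309 is infeasible, so the constraint is active.
Constraint active: x + y = 2*(mu/2) = 309 => mu = 309
x = y = 309/2, f = 95481/2
Verify: stationarity 2*(309/2) = 309 = mu; primal 309/2 + 309/2 = 309 >= 309; dual mu = 309 >= 0; complementary slackness 309*(309 - 309) = 0. All KKT conditions hold.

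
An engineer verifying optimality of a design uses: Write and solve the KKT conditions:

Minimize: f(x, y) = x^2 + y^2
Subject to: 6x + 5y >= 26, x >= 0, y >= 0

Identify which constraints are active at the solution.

KKT conditions for min x^2 + y^2 s.t. 6x + 5y >= 26, x >= 0, y >= 0:
Stationarity: 2x = mu*6 + mu_x, 2y = mu*5 + mu_y, with mu, mu_x, mu_y >= 0
Complementary slackness: mu*(6x + 5y - 26) = 0, mu_x*x = 0, mu_y*y = 0
(0, 0) is infeasible (6*0 + 5*0 < 26), so if mu = 0 stationarity would force x = mu_x/2 >= 0, y = mu_y/2 >= 0 with mu_x*x = mu_y*y = 0, i.e. x = y = 0: contradiction. Hence mu > 0 and 6x + 5y = 26 is active.
Try x > 0, y > 0 (so mu_x = mu_y = 0): x = 6*mu/2, y = 5*mu/2
Substitute: 6*(6*mu/2) + 5*(5*mu/2) = 26
  mu*61/2 = 26 => mu = 52/61
x* = 156/61 > 0, y* = 130/61 > 0, consistent with mu_x = mu_y = 0.
f is convex and the constraints are linear, so this KKT point is the global minimum.
f* = 676/61
Active constraints: 6x + 5y >= 26 (holds with equality, mu = 52/61 > 0); x >= 0 and y >= 0 are inactive (mu_x = mu_y = 0).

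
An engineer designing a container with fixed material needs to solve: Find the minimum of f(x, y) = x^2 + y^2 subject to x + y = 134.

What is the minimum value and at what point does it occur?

Substitute y = 134 - x into f(x,y) = x^2 + y^2:
g(x) = x^2 + (134 - x)^2 = 2x^2 - 268x + 17956
g'(x) = 4x - 268 = 0  =>  x = 67
y = 134 - 67 = 67
Minimum value = 67^2 + 67^2 = 8978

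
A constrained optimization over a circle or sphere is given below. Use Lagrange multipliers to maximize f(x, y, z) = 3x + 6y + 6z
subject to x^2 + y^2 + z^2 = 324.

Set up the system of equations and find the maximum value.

Lagrange conditions: 3 = 2*lambda*x, 6 = 2*lambda*y, 6 = 2*lambda*z
So x:3 = y:6 = z:6, i.e. x = 3t, y = 6t, z = 6t
Constraint: t^2*(3^2 + 6^2 + 6^2) = 324
  t^2 * 81 = 324  =>  t = sqrt(4)
Maximum = 3*3t + 6*6t + 6*6t = 81*sqrt(4) = 162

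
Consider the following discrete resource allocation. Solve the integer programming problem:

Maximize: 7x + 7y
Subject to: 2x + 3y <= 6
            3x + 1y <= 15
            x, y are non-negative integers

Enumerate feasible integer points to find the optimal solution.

Constraint 1: 2x + 3y <= 6
Constraint 2: 3x + 1y <= 15
Feasible x range (need y >= 0): 0 <= x <= min(6/2, 15/3) => x in {0, ..., 3}.
Enumerate feasible integer points row by row (the coefficient of y is 7 > 0, so for each x the largest feasible y gives the best value):
  x = 0: y <= min((6 - 2*0)/3, (15 - 3*0)/1) => y in {0, ..., 2}; best 7*0 + 7*2 = 14
  x = 1: y <= min((6 - 2*1)/3, (15 - 3*1)/1) => y in {0, ..., 1}; best 7*1 + 7*1 = 14
  x = 2: y <= min((6 - 2*2)/3, (15 - 3*2)/1) => y in {0}; best 7*2 + 7*0 = 14
  x = 3: y <= min((6 - 2*3)/3, (15 - 3*3)/1) => y in {0}; best 7*3 + 7*0 = 21
The maximum 7x + 7y = 21 is achieved at x = 3, y = 0.
Check: 2*3 + 3*0 = 6 <= 6 and 3*3 + 1*0 = 9 <= 15.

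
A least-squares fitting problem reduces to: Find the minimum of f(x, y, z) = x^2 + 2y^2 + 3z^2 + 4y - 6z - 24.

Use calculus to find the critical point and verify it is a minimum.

f(x,y,z) = x^2 + 2y^2 + 3z^2 + 4y - 6z - 24
df/dx = 2x + (0) = 0 => x = 0
df/dy = 4y + (4) = 0 => y = -1
df/dz = 6z + (-6) = 0 => z = 1
f(0,-1,1) = 1*(0)^2 + 2*(-1)^2 + 3*(1)^2 + 4*(-1) + -6*(1) + -24 = -29
Hessian is diagonal with entries 2, 4, 6 > 0, confirmed minimum.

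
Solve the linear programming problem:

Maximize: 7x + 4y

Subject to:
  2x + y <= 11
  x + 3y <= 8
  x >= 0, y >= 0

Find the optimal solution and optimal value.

Feasible vertices: (0, 0), (0, 8/3), (5, 1), (11/2, 0)
Objective 7x + 4y at each:
  (0, 0): 0
  (0, 8/3): 32/3
  (5, 1): 39
  (11/2, 0): 77/2
Maximum is 39 at (5, 1).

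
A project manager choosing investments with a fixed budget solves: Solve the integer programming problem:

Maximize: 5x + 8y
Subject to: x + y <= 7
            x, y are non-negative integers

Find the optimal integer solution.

Objective: 5x + 8y, constraint: x + y <= 7
Coefficient of y is 8 > coefficient of x is 5, so allocate the entire budget to y.
Optimal: x = 0, y = 7, value = 56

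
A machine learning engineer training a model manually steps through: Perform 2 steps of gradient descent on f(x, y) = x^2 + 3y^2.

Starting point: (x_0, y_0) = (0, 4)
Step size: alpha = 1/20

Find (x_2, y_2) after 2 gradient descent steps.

f(x,y) = x^2 + 3y^2
grad_x = 2x + 0y, grad_y = 6y + 0x
Step 1: grad = (0, 24), (0, 14/5)
Step 2: grad = (0, 84/5), (0, 49/25)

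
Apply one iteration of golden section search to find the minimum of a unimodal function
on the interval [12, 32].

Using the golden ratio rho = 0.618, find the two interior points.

Golden section search on [12, 32].
Golden ratio rho = 0.618 (approx).
Interior points:
  x_1 = 12 + (1-0.618)*20 = 19.6400
  x_2 = 12 + 0.618*20 = 24.3600
Compare f(x_1) and f(x_2) to determine which subinterval to keep.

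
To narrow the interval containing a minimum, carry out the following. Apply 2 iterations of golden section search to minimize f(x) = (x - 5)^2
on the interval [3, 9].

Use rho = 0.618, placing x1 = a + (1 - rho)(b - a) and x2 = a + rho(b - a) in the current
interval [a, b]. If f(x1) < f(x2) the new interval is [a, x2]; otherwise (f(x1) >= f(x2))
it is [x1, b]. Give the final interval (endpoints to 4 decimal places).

Golden section search for min of f(x) = (x - 5)^2 on [3, 9].
Each step: x1 = a + (1 - rho)(b - a), x2 = a + rho(b - a); if f(x1) < f(x2) keep [a, x2], otherwise keep [x1, b].
Step 1: [3.0000, 9.0000], x1=5.2920 (f=0.0853), x2=6.7080 (f=2.9173); f(x1) < f(x2) => keep [3.0000, 6.7080]
Step 2: [3.0000, 6.7080], x1=4.4165 (f=0.3405), x2=5.2915 (f=0.0850); f(x1) > f(x2) => keep [4.4165, 6.7080]
Final interval: [4.4165, 6.7080]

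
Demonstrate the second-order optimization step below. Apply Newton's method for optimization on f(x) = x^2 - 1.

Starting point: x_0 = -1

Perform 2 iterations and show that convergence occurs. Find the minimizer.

f(x) = x^2 - 1, f'(x) = 2x + (0), f''(x) = 2
Step 1: f'(-1) = -2, x_1 = -1 - -2/2 = 0
Step 2: f'(0) = 0, x_2 = 0 (converged)
Newton's method converges in 1 step for quadratics.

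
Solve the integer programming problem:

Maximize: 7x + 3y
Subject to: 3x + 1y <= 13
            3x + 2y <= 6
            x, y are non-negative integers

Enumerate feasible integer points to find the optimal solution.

Constraint 1: 3x + 1y <= 13
Constraint 2: 3x + 2y <= 6
Feasible x range (need y >= 0): 0 <= x <= min(13/3, 6/3) => x in {0, ..., 2}.
Enumerate feasible integer points row by row (the coefficient of y is 3 > 0, so for each x the largest feasible y gives the best value):
  x = 0: y <= min((13 - 3*0)/1, (6 - 3*0)/2) => y in {0, ..., 3}; best 7*0 + 3*3 = 9
  x = 1: y <= min((13 - 3*1)/1, (6 - 3*1)/2) => y in {0, ..., 1}; best 7*1 + 3*1 = 10
  x = 2: y <= min((13 - 3*2)/1, (6 - 3*2)/2) => y in {0}; best 7*2 + 3*0 = 14
The maximum 7x + 3y = 14 is achieved at x = 2, y = 0.
Check: 3*2 + 1*0 = 6 <= 13 and 3*2 + 2*0 = 6 <= 6.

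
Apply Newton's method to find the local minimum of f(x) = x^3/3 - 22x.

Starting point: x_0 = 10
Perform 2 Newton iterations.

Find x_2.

f(x) = x^3/3 - 22x
f'(x) = x^2 - 22, f''(x) = 2x
Newton update: x_{n+1} = x_n - (x_n^2 - 22)/(2*x_n)
Step 1: x_0 = 10, f'=78, f''=20, x_1 = 61/10
Step 2: x_1 = 61/10, f'=1521/100, f''=61/5, x_2 = 5921/1220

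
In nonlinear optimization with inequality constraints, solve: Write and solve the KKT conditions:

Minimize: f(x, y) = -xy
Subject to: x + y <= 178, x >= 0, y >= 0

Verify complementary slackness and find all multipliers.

Problem: min -xy s.t. x + y <= 178 (multiplier lambda), x >= 0 (mu_x), y >= 0 (mu_y)
KKT stationarity: -y + lambda - mu_x = 0, -x + lambda - mu_y = 0, with lambda, mu_x, mu_y >= 0
Complementary slackness: lambda*(x + y - 178) = 0, mu_x*x = 0, mu_y*y = 0
If lambda = 0: y = -mu_x <= 0 and x = -mu_y <= 0 force x = y = 0 with f = 0; but x = y = 89 is feasible with f = -7921 < 0, so this is not the minimum. Hence lambda > 0 and x + y = 178.
Try x > 0, y > 0 (so mu_x = mu_y = 0): y = lambda, x = lambda => x = y = lambda
x + y = 178 => 2*lambda = 178 => lambda = 89
x* = y* = 89 > 0, consistent with mu_x = mu_y = 0.
(Any feasible point with x = 0 or y = 0 has f = 0 > -7921, so the minimum is not on those boundaries.)
min(-xy) = -7921 (i.e. max xy = 7921)
Multipliers: lambda = 89, mu_x = 0, mu_y = 0
Complementary slackness: lambda*(x + y - 178) = 89*(89 + 89 - 178) = 0, mu_x*x = 0*89 = 0, mu_y*y = 0*89 = 0. Satisfied.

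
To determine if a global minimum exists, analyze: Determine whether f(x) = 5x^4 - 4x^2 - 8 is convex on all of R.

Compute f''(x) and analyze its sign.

f(x) = 5x^4 - 4x^2 - 8
f'(x) = 20x^3 + -8x
f''(x) = 60x^2 + -8
f''(0) = -8 < 0, so not convex near x = 0
Therefore, f is not globally convex on R.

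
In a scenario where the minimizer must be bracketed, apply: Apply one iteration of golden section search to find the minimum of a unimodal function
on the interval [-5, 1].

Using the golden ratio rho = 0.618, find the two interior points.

Golden section search on [-5, 1].
Golden ratio rho = 0.618 (approx).
Interior points:
  x_1 = -5 + (1-0.618)*6 = -2.7080
  x_2 = -5 + 0.618*6 = -1.2920
Compare f(x_1) and f(x_2) to determine which subinterval to keep.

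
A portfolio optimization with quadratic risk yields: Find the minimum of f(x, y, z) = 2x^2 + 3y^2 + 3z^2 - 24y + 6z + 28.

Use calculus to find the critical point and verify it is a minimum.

f(x,y,z) = 2x^2 + 3y^2 + 3z^2 - 24y + 6z + 28
df/dx = 4x + (0) = 0 => x = 0
df/dy = 6y + (-24) = 0 => y = 4
df/dz = 6z + (6) = 0 => z = -1
f(0,4,-1) = 2*(0)^2 + 3*(4)^2 + 3*(-1)^2 + -24*(4) + 6*(-1) + 28 = -23
Hessian is diagonal with entries 4, 6, 6 > 0, confirmed minimum.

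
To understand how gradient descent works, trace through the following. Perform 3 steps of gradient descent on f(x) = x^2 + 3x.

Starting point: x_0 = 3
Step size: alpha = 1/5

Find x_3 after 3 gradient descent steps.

f(x) = x^2 + 3x, f'(x) = 2x + (3)
Step 1: f'(3) = 9, x_1 = 3 - 1/5 * 9 = 6/5
Step 2: f'(6/5) = 27/5, x_2 = 6/5 - 1/5 * 27/5 = 3/25
Step 3: f'(3/25) = 81/25, x_3 = 3/25 - 1/5 * 81/25 = -66/125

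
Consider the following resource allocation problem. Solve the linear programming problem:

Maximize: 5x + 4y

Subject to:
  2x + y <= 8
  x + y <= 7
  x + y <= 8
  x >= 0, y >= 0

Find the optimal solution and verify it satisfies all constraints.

Feasible vertices: (0, 0), (0, 7), (1, 6), (4, 0)
Objective 5x + 4y at each vertex:
  (0, 0): 0
  (0, 7): 28
  (1, 6): 29
  (4, 0): 20
Maximum is 29 at (1, 6).
Verify constraints at (x, y) = (1, 6):
  2*1 + 1*6 = 8 <= 8 (active)
  1*1 + 1*6 = 7 <= 7 (active)
  1*1 + 1*6 = 7 <= 8
  x = 1 >= 0, y = 6 >= 0. All constraints satisfied.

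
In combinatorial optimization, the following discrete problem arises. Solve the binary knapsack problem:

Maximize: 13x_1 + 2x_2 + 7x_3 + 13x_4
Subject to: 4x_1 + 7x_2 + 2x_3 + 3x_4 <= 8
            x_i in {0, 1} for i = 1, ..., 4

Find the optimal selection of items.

Items: item 1 (v=13, w=4), item 2 (v=2, w=7), item 3 (v=7, w=2), item 4 (v=13, w=3)
Capacity: 8
Checking all 16 subsets (w = total weight, v = total value):
  {}: w = 0, v = 0
  {1}: w = 4, v = 13
  {2}: w = 7, v = 2
  {3}: w = 2, v = 7
  {4}: w = 3, v = 13
  {1, 2}: w = 11 > 8, infeasible
  {1, 3}: w = 6, v = 20
  {1, 4}: w = 7, v = 26
  {2, 3}: w = 9 > 8, infeasible
  {2, 4}: w = 10 > 8, infeasible
  {3, 4}: w = 5, v = 20
  {1, 2, 3}: w = 13 > 8, infeasible
  {1, 2, 4}: w = 14 > 8, infeasible
  {1, 3, 4}: w = 9 > 8, infeasible
  {2, 3, 4}: w = 12 > 8, infeasible
  {1, 2, 3, 4}: w = 16 > 8, infeasible
Best feasible subset: items [1, 4]
Total weight: 7 <= 8, total value: 26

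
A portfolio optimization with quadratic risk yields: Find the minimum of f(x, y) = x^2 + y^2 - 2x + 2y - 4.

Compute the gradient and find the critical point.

f(x,y) = x^2 + y^2 - 2x + 2y - 4
df/dx = 2x + (-2) = 0  =>  x = 1
df/dy = 2y + (2) = 0  =>  y = -1
f(1, -1) = 1*(1)^2 + 1*(-1)^2 + -2*(1) + 2*(-1) + -4 = -6
Hessian is diagonal with entries 2, 2 > 0, so this is a minimum.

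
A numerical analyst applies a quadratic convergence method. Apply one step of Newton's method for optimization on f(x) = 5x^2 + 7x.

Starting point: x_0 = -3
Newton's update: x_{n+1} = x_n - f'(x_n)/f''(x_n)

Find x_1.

f(x) = 5x^2 + 7x
f'(x) = 10x + (7), f''(x) = 10
Newton step: x_1 = x_0 - f'(x_0)/f''(x_0)
f'(-3) = -23
x_1 = -3 - -23/10 = -7/10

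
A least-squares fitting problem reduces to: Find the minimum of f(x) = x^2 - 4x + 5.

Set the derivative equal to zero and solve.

f(x) = x^2 - 4x + 5
f'(x) = 2x + (-4) = 0
x = 4/2 = 2
f(2) = 1
Since f''(x) = 2 > 0, this is a minimum.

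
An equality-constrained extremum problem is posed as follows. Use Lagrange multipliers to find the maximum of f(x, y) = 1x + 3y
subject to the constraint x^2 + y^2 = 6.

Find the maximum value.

Set up Lagrange conditions: grad f = lambda * grad g
  1 = 2*lambda*x
  3 = 2*lambda*y
From these: x/y = 1/3, so x = 1t, y = 3t for some t.
Substitute into constraint: (1t)^2 + (3t)^2 = 6
  t^2 * 10 = 6
  t = sqrt(6/10)
Maximum = 1*x + 3*y = (1^2 + 3^2)*t = 10 * sqrt(6/10) = sqrt(60)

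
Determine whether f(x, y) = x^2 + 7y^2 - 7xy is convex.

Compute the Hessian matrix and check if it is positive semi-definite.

f(x,y) = x^2 + 7y^2 - 7xy
Hessian H = [[2, -7], [-7, 14]]
trace(H) = 16, det(H) = -21
Eigenvalues: (16 +/- sqrt(340)) / 2 = 17.22, -1.22
Since not both eigenvalues positive, f is neither convex nor concave.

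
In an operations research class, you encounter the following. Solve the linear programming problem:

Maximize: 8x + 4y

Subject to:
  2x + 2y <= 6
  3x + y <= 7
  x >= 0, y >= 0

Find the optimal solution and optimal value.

Feasible vertices: (0, 0), (0, 3), (2, 1), (7/3, 0)
Objective 8x + 4y at each:
  (0, 0): 0
  (0, 3): 12
  (2, 1): 20
  (7/3, 0): 56/3
Maximum is 20 at (2, 1).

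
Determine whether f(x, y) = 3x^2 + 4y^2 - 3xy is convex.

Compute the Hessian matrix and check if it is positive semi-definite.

f(x,y) = 3x^2 + 4y^2 - 3xy
Hessian H = [[6, -3], [-3, 8]]
trace(H) = 14, det(H) = 39
Eigenvalues: (14 +/- sqrt(40)) / 2 = 10.16, 3.838
Since both eigenvalues > 0, f is convex.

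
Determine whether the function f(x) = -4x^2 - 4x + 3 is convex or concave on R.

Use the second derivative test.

f(x) = -4x^2 - 4x + 3
f'(x) = -8x - 4
f''(x) = -8
Since f''(x) = -8 < 0 for all x, f is concave on R.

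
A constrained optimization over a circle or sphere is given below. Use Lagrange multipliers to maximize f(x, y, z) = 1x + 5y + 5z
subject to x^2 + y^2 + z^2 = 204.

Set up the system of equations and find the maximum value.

Lagrange conditions: 1 = 2*lambda*x, 5 = 2*lambda*y, 5 = 2*lambda*z
So x:1 = y:5 = z:5, i.e. x = 1t, y = 5t, z = 5t
Constraint: t^2*(1^2 + 5^2 + 5^2) = 204
  t^2 * 51 = 204  =>  t = sqrt(4)
Maximum = 1*1t + 5*5t + 5*5t = 51*sqrt(4) = 102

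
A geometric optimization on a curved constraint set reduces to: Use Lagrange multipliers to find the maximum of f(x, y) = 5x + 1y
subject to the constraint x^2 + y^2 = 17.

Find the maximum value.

Set up Lagrange conditions: grad f = lambda * grad g
  5 = 2*lambda*x
  1 = 2*lambda*y
From these: x/y = 5/1, so x = 5t, y = 1t for some t.
Substitute into constraint: (5t)^2 + (1t)^2 = 17
  t^2 * 26 = 17
  t = sqrt(17/26)
Maximum = 5*x + 1*y = (5^2 + 1^2)*t = 26 * sqrt(17/26) = sqrt(442)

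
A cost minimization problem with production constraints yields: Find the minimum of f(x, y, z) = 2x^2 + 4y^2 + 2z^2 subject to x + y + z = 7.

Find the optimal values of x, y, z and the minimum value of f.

Using Lagrange multipliers on f = 2x^2 + 4y^2 + 2z^2 with constraint x + y + z = 7:
Conditions: 2*2*x = lambda, 2*4*y = lambda, 2*2*z = lambda
So x = lambda/4, y = lambda/8, z = lambda/4
Substituting into constraint: lambda * (5/8) = 7
lambda = 56/5
x = 14/5, y = 7/5, z = 14/5
Minimum value = 196/5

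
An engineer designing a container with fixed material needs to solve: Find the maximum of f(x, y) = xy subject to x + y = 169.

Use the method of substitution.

Substitute y = 169 - x into f(x,y) = xy:
g(x) = x(169 - x) = 169x - x^2
g'(x) = 169 - 2x = 0  =>  x = 169/2
y = 169 - 169/2 = 169/2
Maximum value = (169/2) * (169/2) = 28561/4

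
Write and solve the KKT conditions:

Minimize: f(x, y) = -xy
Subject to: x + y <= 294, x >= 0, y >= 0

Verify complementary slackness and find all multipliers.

Problem: min -xy s.t. x + y <= 294 (multiplier lambda), x >= 0 (mu_x), y >= 0 (mu_y)
KKT stationarity: -y + lambda - mu_x = 0, -x + lambda - mu_y = 0, with lambda, mu_x, mu_y >= 0
Complementary slackness: lambda*(x + y - 294) = 0, mu_x*x = 0, mu_y*y = 0
If lambda = 0: y = -mu_x <= 0 and x = -mu_y <= 0 force x = y = 0 with f = 0; but x = y = 147 is feasible with f = -21609 < 0, so this is not the minimum. Hence lambda > 0 and x + y = 294.
Try x > 0, y > 0 (so mu_x = mu_y = 0): y = lambda, x = lambda => x = y = lambda
x + y = 294 => 2*lambda = 294 => lambda = 147
x* = y* = 147 > 0, consistent with mu_x = mu_y = 0.
(Any feasible point with x = 0 or y = 0 has f = 0 > -21609, so the minimum is not on those boundaries.)
min(-xy) = -21609 (i.e. max xy = 21609)
Multipliers: lambda = 147, mu_x = 0, mu_y = 0
Complementary slackness: lambda*(x + y - 294) = 147*(147 + 147 - 294) = 0, mu_x*x = 0*147 = 0, mu_y*y = 0*147 = 0. Satisfied.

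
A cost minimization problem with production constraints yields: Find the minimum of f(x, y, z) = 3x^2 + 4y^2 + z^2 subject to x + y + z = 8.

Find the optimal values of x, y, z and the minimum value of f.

Using Lagrange multipliers on f = 3x^2 + 4y^2 + z^2 with constraint x + y + z = 8:
Conditions: 2*3*x = lambda, 2*4*y = lambda, 2*1*z = lambda
So x = lambda/6, y = lambda/8, z = lambda/2
Substituting into constraint: lambda * (19/24) = 8
lambda = 192/19
x = 32/19, y = 24/19, z = 96/19
Minimum value = 768/19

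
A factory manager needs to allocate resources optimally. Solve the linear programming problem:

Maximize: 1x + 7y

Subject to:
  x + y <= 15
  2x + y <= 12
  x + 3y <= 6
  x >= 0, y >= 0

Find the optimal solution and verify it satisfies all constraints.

Feasible vertices: (0, 0), (0, 2), (6, 0)
Objective 1x + 7y at each vertex:
  (0, 0): 0
  (0, 2): 14
  (6, 0): 6
Maximum is 14 at (0, 2).
Verify constraints at (x, y) = (0, 2):
  1*0 + 1*2 = 2 <= 15
  2*0 + 1*2 = 2 <= 12
  1*0 + 3*2 = 6 <= 6 (active)
  x = 0 >= 0, y = 2 >= 0. All constraints satisfied.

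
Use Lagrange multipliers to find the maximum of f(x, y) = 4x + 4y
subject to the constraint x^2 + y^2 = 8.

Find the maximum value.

Set up Lagrange conditions: grad f = lambda * grad g
  4 = 2*lambda*x
  4 = 2*lambda*y
From these: x/y = 4/4, so x = 4t, y = 4t for some t.
Substitute into constraint: (4t)^2 + (4t)^2 = 8
  t^2 * 32 = 8
  t = sqrt(8/32)
Maximum = 4*x + 4*y = (4^2 + 4^2)*t = 32 * sqrt(8/32) = 16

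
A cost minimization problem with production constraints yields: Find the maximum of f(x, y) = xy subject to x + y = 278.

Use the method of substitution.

Substitute y = 278 - x into f(x,y) = xy:
g(x) = x(278 - x) = 278x - x^2
g'(x) = 278 - 2x = 0  =>  x = 139
y = 278 - 139 = 139
Maximum value = 139 * 139 = 19321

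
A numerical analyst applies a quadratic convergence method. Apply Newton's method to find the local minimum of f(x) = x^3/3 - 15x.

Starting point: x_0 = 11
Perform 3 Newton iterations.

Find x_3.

f(x) = x^3/3 - 15x
f'(x) = x^2 - 15, f''(x) = 2x
Newton update: x_{n+1} = x_n - (x_n^2 - 15)/(2*x_n)
Step 1: x_0 = 11, f'=106, f''=22, x_1 = 68/11
Step 2: x_1 = 68/11, f'=2809/121, f''=136/11, x_2 = 6439/1496
Step 3: x_2 = 6439/1496, f'=7890481/2238016, f''=6439/748, x_3 = 75030961/19265488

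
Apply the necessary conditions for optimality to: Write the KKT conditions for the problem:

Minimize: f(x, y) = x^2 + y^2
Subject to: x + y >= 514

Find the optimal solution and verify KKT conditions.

KKT conditions for min x^2 + y^2 s.t. x + y >= 514:
Stationarity: 2x = mu, 2y = mu
So x = y = mu/2.
Complementary slackness: mu*(x + y - 514) = 0
Primal feasibility: x + y >= 514; dual feasibility: mu >= 0
If mu = 0 then x = y = 0, but 0 + 0 < 514 is infeasible, so the constraint is active.
Constraint active: x + y = 2*(mu/2) = 514 => mu = 514
x = y = 257, f = 132098
Verify: stationarity 2*257 = 514 = mu; primal 257 + 257 = 514 >= 514; dual mu = 514 >= 0; complementary slackness 514*(514 - 514) = 0. All KKT conditions hold.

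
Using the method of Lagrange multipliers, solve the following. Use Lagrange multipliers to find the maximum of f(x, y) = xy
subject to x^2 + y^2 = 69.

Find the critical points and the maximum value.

Lagrange conditions: y = 2*lambda*x and x = 2*lambda*y
If x = 0 then y = 0, violating the constraint, so x, y != 0.
Dividing: y/x = x/y => x^2 = y^2 => y = x or y = -x
Constraint: 2x^2 = 69 => x^2 = 69/2 => x = +/-sqrt(69/2)
Critical points: (sqrt(69/2), sqrt(69/2)), (-sqrt(69/2), -sqrt(69/2)), (sqrt(69/2), -sqrt(69/2)), (-sqrt(69/2), sqrt(69/2))
  y = x:  xy = x^2 = 69/2  at (sqrt(69/2), sqrt(69/2)) and (-sqrt(69/2), -sqrt(69/2))
  y = -x: xy = -x^2 = -69/2 at (sqrt(69/2), -sqrt(69/2)) and (-sqrt(69/2), sqrt(69/2))
Maximum xy = 69/2 at (sqrt(69/2), sqrt(69/2)) and (-sqrt(69/2), -sqrt(69/2))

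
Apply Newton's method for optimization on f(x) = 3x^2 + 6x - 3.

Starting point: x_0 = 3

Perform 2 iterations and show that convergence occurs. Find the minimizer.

f(x) = 3x^2 + 6x - 3, f'(x) = 6x + (6), f''(x) = 6
Step 1: f'(3) = 24, x_1 = 3 - 24/6 = -1
Step 2: f'(-1) = 0, x_2 = -1 (converged)
Newton's method converges in 1 step for quadratics.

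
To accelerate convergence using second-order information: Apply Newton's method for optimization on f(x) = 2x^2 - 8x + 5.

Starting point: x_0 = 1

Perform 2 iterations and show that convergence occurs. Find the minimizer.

f(x) = 2x^2 - 8x + 5, f'(x) = 4x + (-8), f''(x) = 4
Step 1: f'(1) = -4, x_1 = 1 - -4/4 = 2
Step 2: f'(2) = 0, x_2 = 2 (converged)
Newton's method converges in 1 step for quadratics.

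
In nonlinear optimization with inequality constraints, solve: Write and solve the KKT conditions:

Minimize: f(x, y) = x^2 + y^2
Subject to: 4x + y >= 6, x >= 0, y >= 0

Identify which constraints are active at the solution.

KKT conditions for min x^2 + y^2 s.t. 4x + 1y >= 6, x >= 0, y >= 0:
Stationarity: 2x = mu*4 + mu_x, 2y = mu*1 + mu_y, with mu, mu_x, mu_y >= 0
Complementary slackness: mu*(4x + y - 6) = 0, mu_x*x = 0, mu_y*y = 0
(0, 0) is infeasible (4*0 + 1*0 < 6), so if mu = 0 stationarity would force x = mu_x/2 >= 0, y = mu_y/2 >= 0 with mu_x*x = mu_y*y = 0, i.e. x = y = 0: contradiction. Hence mu > 0 and 4x + y = 6 is active.
Try x > 0, y > 0 (so mu_x = mu_y = 0): x = 4*mu/2, y = 1*mu/2
Substitute: 4*(4*mu/2) + 1*(1*mu/2) = 6
  mu*17/2 = 6 => mu = 12/17
x* = 24/17 > 0, y* = 6/17 > 0, consistent with mu_x = mu_y = 0.
f is convex and the constraints are linear, so this KKT point is the global minimum.
f* = 36/17
Active constraints: 4x + y >= 6 (holds with equality, mu = 12/17 > 0); x >= 0 and y >= 0 are inactive (mu_x = mu_y = 0).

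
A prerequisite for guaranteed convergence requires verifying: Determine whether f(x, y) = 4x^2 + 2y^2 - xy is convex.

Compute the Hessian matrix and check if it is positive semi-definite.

f(x,y) = 4x^2 + 2y^2 - xy
Hessian H = [[8, -1], [-1, 4]]
trace(H) = 12, det(H) = 31
Eigenvalues: (12 +/- sqrt(20)) / 2 = 8.236, 3.764
Since both eigenvalues > 0, f is convex.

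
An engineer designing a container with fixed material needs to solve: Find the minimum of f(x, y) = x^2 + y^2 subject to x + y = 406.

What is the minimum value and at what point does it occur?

Substitute y = 406 - x into f(x,y) = x^2 + y^2:
g(x) = x^2 + (406 - x)^2 = 2x^2 - 812x + 164836
g'(x) = 4x - 812 = 0  =>  x = 203
y = 406 - 203 = 203
Minimum value = 203^2 + 203^2 = 82418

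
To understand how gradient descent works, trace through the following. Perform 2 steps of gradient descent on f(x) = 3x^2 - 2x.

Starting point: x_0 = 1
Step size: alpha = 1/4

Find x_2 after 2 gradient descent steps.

f(x) = 3x^2 - 2x, f'(x) = 6x + (-2)
Step 1: f'(1) = 4, x_1 = 1 - 1/4 * 4 = 0
Step 2: f'(0) = -2, x_2 = 0 - 1/4 * -2 = 1/2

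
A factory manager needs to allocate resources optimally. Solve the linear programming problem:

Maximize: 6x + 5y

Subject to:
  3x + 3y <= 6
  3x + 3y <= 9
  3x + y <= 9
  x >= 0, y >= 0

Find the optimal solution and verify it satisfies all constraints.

Feasible vertices: (0, 0), (0, 2), (2, 0)
Objective 6x + 5y at each vertex:
  (0, 0): 0
  (0, 2): 10
  (2, 0): 12
Maximum is 12 at (2, 0).
Verify constraints at (x, y) = (2, 0):
  3*2 + 3*0 = 6 <= 6 (active)
  3*2 + 3*0 = 6 <= 9
  3*2 + 1*0 = 6 <= 9
  x = 2 >= 0, y = 0 >= 0. All constraints satisfied.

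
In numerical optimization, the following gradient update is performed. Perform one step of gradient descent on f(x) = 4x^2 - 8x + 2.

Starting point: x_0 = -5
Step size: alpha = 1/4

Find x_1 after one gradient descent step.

f(x) = 4x^2 - 8x + 2
f'(x) = 8x - 8
f'(-5) = 8*-5 + (-8) = -48
x_1 = x_0 - alpha * f'(x_0) = -5 - 1/4 * -48 = 7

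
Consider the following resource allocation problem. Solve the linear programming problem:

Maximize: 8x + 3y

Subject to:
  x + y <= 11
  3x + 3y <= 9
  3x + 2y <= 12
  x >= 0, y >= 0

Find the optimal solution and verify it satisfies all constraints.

Feasible vertices: (0, 0), (0, 3), (3, 0)
Objective 8x + 3y at each vertex:
  (0, 0): 0
  (0, 3): 9
  (3, 0): 24
Maximum is 24 at (3, 0).
Verify constraints at (x, y) = (3, 0):
  1*3 + 1*0 = 3 <= 11
  3*3 + 3*0 = 9 <= 9 (active)
  3*3 + 2*0 = 9 <= 12
  x = 3 >= 0, y = 0 >= 0. All constraints satisfied.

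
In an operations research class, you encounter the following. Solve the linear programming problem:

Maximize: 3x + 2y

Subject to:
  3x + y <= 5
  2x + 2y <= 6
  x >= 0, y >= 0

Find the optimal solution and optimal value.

Feasible vertices: (0, 0), (0, 3), (1, 2), (5/3, 0)
Objective 3x + 2y at each:
  (0, 0): 0
  (0, 3): 6
  (1, 2): 7
  (5/3, 0): 5
Maximum is 7 at (1, 2).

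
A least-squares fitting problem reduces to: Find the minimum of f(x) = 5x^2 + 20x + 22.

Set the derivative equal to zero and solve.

f(x) = 5x^2 + 20x + 22
f'(x) = 10x + (20) = 0
x = -20/10 = -2
f(-2) = 2
Since f''(x) = 10 > 0, this is a minimum.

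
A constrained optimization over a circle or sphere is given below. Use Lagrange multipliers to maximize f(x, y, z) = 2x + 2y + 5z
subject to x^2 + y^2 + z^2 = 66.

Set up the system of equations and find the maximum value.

Lagrange conditions: 2 = 2*lambda*x, 2 = 2*lambda*y, 5 = 2*lambda*z
So x:2 = y:2 = z:5, i.e. x = 2t, y = 2t, z = 5t
Constraint: t^2*(2^2 + 2^2 + 5^2) = 66
  t^2 * 33 = 66  =>  t = sqrt(2)
Maximum = 2*2t + 2*2t + 5*5t = 33*sqrt(2) = sqrt(2178)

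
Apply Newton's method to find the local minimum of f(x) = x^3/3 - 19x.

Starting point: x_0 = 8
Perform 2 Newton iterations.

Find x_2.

f(x) = x^3/3 - 19x
f'(x) = x^2 - 19, f''(x) = 2x
Newton update: x_{n+1} = x_n - (x_n^2 - 19)/(2*x_n)
Step 1: x_0 = 8, f'=45, f''=16, x_1 = 83/16
Step 2: x_1 = 83/16, f'=2025/256, f''=83/8, x_2 = 11753/2656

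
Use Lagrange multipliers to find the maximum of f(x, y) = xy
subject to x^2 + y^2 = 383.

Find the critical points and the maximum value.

Lagrange conditions: y = 2*lambda*x and x = 2*lambda*y
If x = 0 then y = 0, violating the constraint, so x, y != 0.
Dividing: y/x = x/y => x^2 = y^2 => y = x or y = -x
Constraint: 2x^2 = 383 => x^2 = 383/2 => x = +/-sqrt(383/2)
Critical points: (sqrt(383/2), sqrt(383/2)), (-sqrt(383/2), -sqrt(383/2)), (sqrt(383/2), -sqrt(383/2)), (-sqrt(383/2), sqrt(383/2))
  y = x:  xy = x^2 = 383/2  at (sqrt(383/2), sqrt(383/2)) and (-sqrt(383/2), -sqrt(383/2))
  y = -x: xy = -x^2 = -383/2 at (sqrt(383/2), -sqrt(383/2)) and (-sqrt(383/2), sqrt(383/2))
Maximum xy = 383/2 at (sqrt(383/2), sqrt(383/2)) and (-sqrt(383/2), -sqrt(383/2))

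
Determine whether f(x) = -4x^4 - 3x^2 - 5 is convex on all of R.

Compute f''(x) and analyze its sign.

f(x) = -4x^4 - 3x^2 - 5
f'(x) = -16x^3 + -6x
f''(x) = -48x^2 + -6
f''(x) = -48x^2 + -6 <= -6 < 0 for all x
Therefore, f is concave on R.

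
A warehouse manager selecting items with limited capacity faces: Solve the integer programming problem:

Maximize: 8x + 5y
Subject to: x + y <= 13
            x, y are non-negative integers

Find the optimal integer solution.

Objective: 8x + 5y, constraint: x + y <= 13
Coefficient of x is 8 >= coefficient of y is 5, so allocate the entire budget to x.
Optimal: x = 13, y = 0, value = 104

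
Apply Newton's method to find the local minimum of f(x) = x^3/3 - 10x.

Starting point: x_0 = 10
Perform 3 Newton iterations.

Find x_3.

f(x) = x^3/3 - 10x
f'(x) = x^2 - 10, f''(x) = 2x
Newton update: x_{n+1} = x_n - (x_n^2 - 10)/(2*x_n)
Step 1: x_0 = 10, f'=90, f''=20, x_1 = 11/2
Step 2: x_1 = 11/2, f'=81/4, f''=11, x_2 = 161/44
Step 3: x_2 = 161/44, f'=6561/1936, f''=161/22, x_3 = 45281/14168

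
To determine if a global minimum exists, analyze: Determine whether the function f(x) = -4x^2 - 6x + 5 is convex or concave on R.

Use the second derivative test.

f(x) = -4x^2 - 6x + 5
f'(x) = -8x - 6
f''(x) = -8
Since f''(x) = -8 < 0 for all x, f is concave on R.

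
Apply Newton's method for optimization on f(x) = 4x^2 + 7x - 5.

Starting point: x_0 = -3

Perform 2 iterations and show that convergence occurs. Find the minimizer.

f(x) = 4x^2 + 7x - 5, f'(x) = 8x + (7), f''(x) = 8
Step 1: f'(-3) = -17, x_1 = -3 - -17/8 = -7/8
Step 2: f'(-7/8) = 0, x_2 = -7/8 (converged)
Newton's method converges in 1 step for quadratics.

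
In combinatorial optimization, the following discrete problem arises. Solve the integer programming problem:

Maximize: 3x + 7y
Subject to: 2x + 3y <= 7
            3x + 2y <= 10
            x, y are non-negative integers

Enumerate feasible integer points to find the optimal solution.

Constraint 1: 2x + 3y <= 7
Constraint 2: 3x + 2y <= 10
Feasible x range (need y >= 0): 0 <= x <= min(7/2, 10/3) => x in {0, ..., 3}.
Enumerate feasible integer points row by row (the coefficient of y is 7 > 0, so for each x the largest feasible y gives the best value):
  x = 0: y <= min((7 - 2*0)/3, (10 - 3*0)/2) => y in {0, ..., 2}; best 3*0 + 7*2 = 14
  x = 1: y <= min((7 - 2*1)/3, (10 - 3*1)/2) => y in {0, ..., 1}; best 3*1 + 7*1 = 10
  x = 2: y <= min((7 - 2*2)/3, (10 - 3*2)/2) => y in {0, ..., 1}; best 3*2 + 7*1 = 13
  x = 3: y <= min((7 - 2*3)/3, (10 - 3*3)/2) => y in {0}; best 3*3 + 7*0 = 9
The maximum 3x + 7y = 14 is achieved at x = 0, y = 2.
Check: 2*0 + 3*2 = 6 <= 7 and 3*0 + 2*2 = 4 <= 10.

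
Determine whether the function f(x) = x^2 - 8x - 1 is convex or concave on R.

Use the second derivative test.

f(x) = x^2 - 8x - 1
f'(x) = 2x - 8
f''(x) = 2
Since f''(x) = 2 > 0 for all x, f is convex on R.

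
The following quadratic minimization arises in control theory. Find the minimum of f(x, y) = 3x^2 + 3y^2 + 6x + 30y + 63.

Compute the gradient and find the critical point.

f(x,y) = 3x^2 + 3y^2 + 6x + 30y + 63
df/dx = 6x + (6) = 0  =>  x = -1
df/dy = 6y + (30) = 0  =>  y = -5
f(-1, -5) = 3*(-1)^2 + 3*(-5)^2 + 6*(-1) + 30*(-5) + 63 = -15
Hessian is diagonal with entries 6, 6 > 0, so this is a minimum.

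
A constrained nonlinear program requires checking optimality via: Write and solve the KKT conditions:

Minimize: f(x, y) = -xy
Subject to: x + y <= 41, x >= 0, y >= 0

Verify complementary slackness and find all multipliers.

Problem: min -xy s.t. x + y <= 41 (multiplier lambda), x >= 0 (mu_x), y >= 0 (mu_y)
KKT stationarity: -y + lambda - mu_x = 0, -x + lambda - mu_y = 0, with lambda, mu_x, mu_y >= 0
Complementary slackness: lambda*(x + y - 41) = 0, mu_x*x = 0, mu_y*y = 0
If lambda = 0: y = -mu_x <= 0 and x = -mu_y <= 0 force x = y = 0 with f = 0; but x = y = 41/2 is feasible with f = -1681/4 < 0, so this is not the minimum. Hence lambda > 0 and x + y = 41.
Try x > 0, y > 0 (so mu_x = mu_y = 0): y = lambda, x = lambda => x = y = lambda
x + y = 41 => 2*lambda = 41 => lambda = 41/2
x* = y* = 41/2 > 0, consistent with mu_x = mu_y = 0.
(Any feasible point with x = 0 or y = 0 has f = 0 > -1681/4, so the minimum is not on those boundaries.)
min(-xy) = -1681/4 (i.e. max xy = 1681/4)
Multipliers: lambda = 41/2, mu_x = 0, mu_y = 0
Complementary slackness: lambda*(x + y - 41) = 41/2*(41/2 + 41/2 - 41) = 0, mu_x*x = 0*41/2 = 0, mu_y*y = 0*41/2 = 0. Satisfied.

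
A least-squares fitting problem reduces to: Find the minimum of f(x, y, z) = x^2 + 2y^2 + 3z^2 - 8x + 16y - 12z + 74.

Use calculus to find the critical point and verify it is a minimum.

f(x,y,z) = x^2 + 2y^2 + 3z^2 - 8x + 16y - 12z + 74
df/dx = 2x + (-8) = 0 => x = 4
df/dy = 4y + (16) = 0 => y = -4
df/dz = 6z + (-12) = 0 => z = 2
f(4,-4,2) = 1*(4)^2 + 2*(-4)^2 + 3*(2)^2 + -8*(4) + 16*(-4) + -12*(2) + 74 = 14
Hessian is diagonal with entries 2, 4, 6 > 0, confirmed minimum.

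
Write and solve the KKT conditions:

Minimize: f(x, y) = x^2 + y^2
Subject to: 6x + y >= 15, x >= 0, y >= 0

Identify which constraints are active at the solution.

KKT conditions for min x^2 + y^2 s.t. 6x + 1y >= 15, x >= 0, y >= 0:
Stationarity: 2x = mu*6 + mu_x, 2y = mu*1 + mu_y, with mu, mu_x, mu_y >= 0
Complementary slackness: mu*(6x + y - 15) = 0, mu_x*x = 0, mu_y*y = 0
(0, 0) is infeasible (6*0 + 1*0 < 15), so if mu = 0 stationarity would force x = mu_x/2 >= 0, y = mu_y/2 >= 0 with mu_x*x = mu_y*y = 0, i.e. x = y = 0: contradiction. Hence mu > 0 and 6x + y = 15 is active.
Try x > 0, y > 0 (so mu_x = mu_y = 0): x = 6*mu/2, y = 1*mu/2
Substitute: 6*(6*mu/2) + 1*(1*mu/2) = 15
  mu*37/2 = 15 => mu = 30/37
x* = 90/37 > 0, y* = 15/37 > 0, consistent with mu_x = mu_y = 0.
f is convex and the constraints are linear, so this KKT point is the global minimum.
f* = 225/37
Active constraints: 6x + y >= 15 (holds with equality, mu = 30/37 > 0); x >= 0 and y >= 0 are inactive (mu_x = mu_y = 0).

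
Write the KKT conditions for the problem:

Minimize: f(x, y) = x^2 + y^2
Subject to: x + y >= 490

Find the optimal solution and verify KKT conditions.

KKT conditions for min x^2 + y^2 s.t. x + y >= 490:
Stationarity: 2x = mu, 2y = mu
So x = y = mu/2.
Complementary slackness: mu*(x + y - 490) = 0
Primal feasibility: x + y >= 490; dual feasibility: mu >= 0
If mu = 0 then x = y = 0, but 0 + 0 < 490 is infeasible, so the constraint is active.
Constraint active: x + y = 2*(mu/2) = 490 => mu = 490
x = y = 245, f = 120050
Verify: stationarity 2*245 = 490 = mu; primal 245 + 245 = 490 >= 490; dual mu = 490 >= 0; complementary slackness 490*(490 - 490) = 0. All KKT conditions hold.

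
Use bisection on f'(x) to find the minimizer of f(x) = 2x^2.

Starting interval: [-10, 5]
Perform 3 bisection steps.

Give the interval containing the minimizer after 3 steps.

Finding critical point of f(x) = 2x^2 using bisection on f'(x) = 4x + 0.
f'(x) = 0 when x = 0.
Starting interval: [-10, 5]
Step 1: mid = -5/2, f'(mid) = -10, new interval = [-5/2, 5]
Step 2: mid = 5/4, f'(mid) = 5, new interval = [-5/2, 5/4]
Step 3: mid = -5/8, f'(mid) = -5/2, new interval = [-5/8, 5/4]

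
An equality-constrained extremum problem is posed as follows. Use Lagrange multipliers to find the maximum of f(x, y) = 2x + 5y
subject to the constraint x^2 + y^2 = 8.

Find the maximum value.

Set up Lagrange conditions: grad f = lambda * grad g
  2 = 2*lambda*x
  5 = 2*lambda*y
From these: x/y = 2/5, so x = 2t, y = 5t for some t.
Substitute into constraint: (2t)^2 + (5t)^2 = 8
  t^2 * 29 = 8
  t = sqrt(8/29)
Maximum = 2*x + 5*y = (2^2 + 5^2)*t = 29 * sqrt(8/29) = sqrt(232)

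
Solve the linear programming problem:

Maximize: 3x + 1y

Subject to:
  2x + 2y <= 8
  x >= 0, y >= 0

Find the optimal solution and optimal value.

The feasible region has vertices at [(0, 0), (4, 0), (0, 4)].
Checking objective 3x + 1y at each vertex:
  (0, 0): 3*0 + 1*0 = 0
  (4, 0): 3*4 + 1*0 = 12
  (0, 4): 3*0 + 1*4 = 4
Maximum is 12 at (4, 0).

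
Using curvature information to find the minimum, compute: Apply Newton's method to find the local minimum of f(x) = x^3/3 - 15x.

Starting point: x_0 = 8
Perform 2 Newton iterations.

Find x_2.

f(x) = x^3/3 - 15x
f'(x) = x^2 - 15, f''(x) = 2x
Newton update: x_{n+1} = x_n - (x_n^2 - 15)/(2*x_n)
Step 1: x_0 = 8, f'=49, f''=16, x_1 = 79/16
Step 2: x_1 = 79/16, f'=2401/256, f''=79/8, x_2 = 10081/2528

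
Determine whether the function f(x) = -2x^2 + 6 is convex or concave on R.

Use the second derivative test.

f(x) = -2x^2 + 6
f'(x) = -4x + 0
f''(x) = -4
Since f''(x) = -4 < 0 for all x, f is concave on R.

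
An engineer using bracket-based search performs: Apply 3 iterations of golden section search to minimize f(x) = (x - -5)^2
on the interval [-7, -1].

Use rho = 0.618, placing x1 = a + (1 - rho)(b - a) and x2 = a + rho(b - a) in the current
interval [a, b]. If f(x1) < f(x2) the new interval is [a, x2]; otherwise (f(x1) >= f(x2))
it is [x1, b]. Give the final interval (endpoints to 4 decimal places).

Golden section search for min of f(x) = (x - -5)^2 on [-7, -1].
Each step: x1 = a + (1 - rho)(b - a), x2 = a + rho(b - a); if f(x1) < f(x2) keep [a, x2], otherwise keep [x1, b].
Step 1: [-7.0000, -1.0000], x1=-4.7080 (f=0.0853), x2=-3.2920 (f=2.9173); f(x1) < f(x2) => keep [-7.0000, -3.2920]
Step 2: [-7.0000, -3.2920], x1=-5.5835 (f=0.3405), x2=-4.7085 (f=0.0850); f(x1) > f(x2) => keep [-5.5835, -3.2920]
Step 3: [-5.5835, -3.2920], x1=-4.7082 (f=0.0852), x2=-4.1674 (f=0.6933); f(x1) < f(x2) => keep [-5.5835, -4.1674]
Final interval: [-5.5835, -4.1674]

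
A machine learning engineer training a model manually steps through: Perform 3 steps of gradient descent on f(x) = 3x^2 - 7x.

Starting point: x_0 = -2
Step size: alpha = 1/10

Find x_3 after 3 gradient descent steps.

f(x) = 3x^2 - 7x, f'(x) = 6x + (-7)
Step 1: f'(-2) = -19, x_1 = -2 - 1/10 * -19 = -1/10
Step 2: f'(-1/10) = -38/5, x_2 = -1/10 - 1/10 * -38/5 = 33/50
Step 3: f'(33/50) = -76/25, x_3 = 33/50 - 1/10 * -76/25 = 241/250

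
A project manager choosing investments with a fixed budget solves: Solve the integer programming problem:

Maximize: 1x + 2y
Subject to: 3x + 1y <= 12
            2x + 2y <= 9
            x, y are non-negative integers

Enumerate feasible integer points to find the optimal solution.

Constraint 1: 3x + 1y <= 12
Constraint 2: 2x + 2y <= 9
Feasible x range (need y >= 0): 0 <= x <= min(12/3, 9/2) => x in {0, ..., 4}.
Enumerate feasible integer points row by row (the coefficient of y is 2 > 0, so for each x the largest feasible y gives the best value):
  x = 0: y <= min((12 - 3*0)/1, (9 - 2*0)/2) => y in {0, ..., 4}; best 1*0 + 2*4 = 8
  x = 1: y <= min((12 - 3*1)/1, (9 - 2*1)/2) => y in {0, ..., 3}; best 1*1 + 2*3 = 7
  x = 2: y <= min((12 - 3*2)/1, (9 - 2*2)/2) => y in {0, ..., 2}; best 1*2 + 2*2 = 6
  x = 3: y <= min((12 - 3*3)/1, (9 - 2*3)/2) => y in {0, ..., 1}; best 1*3 + 2*1 = 5
  x = 4: y <= min((12 - 3*4)/1, (9 - 2*4)/2) => y in {0}; best 1*4 + 2*0 = 4
The maximum 1x + 2y = 8 is achieved at x = 0, y = 4.
Check: 3*0 + 1*4 = 4 <= 12 and 2*0 + 2*4 = 8 <= 9.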